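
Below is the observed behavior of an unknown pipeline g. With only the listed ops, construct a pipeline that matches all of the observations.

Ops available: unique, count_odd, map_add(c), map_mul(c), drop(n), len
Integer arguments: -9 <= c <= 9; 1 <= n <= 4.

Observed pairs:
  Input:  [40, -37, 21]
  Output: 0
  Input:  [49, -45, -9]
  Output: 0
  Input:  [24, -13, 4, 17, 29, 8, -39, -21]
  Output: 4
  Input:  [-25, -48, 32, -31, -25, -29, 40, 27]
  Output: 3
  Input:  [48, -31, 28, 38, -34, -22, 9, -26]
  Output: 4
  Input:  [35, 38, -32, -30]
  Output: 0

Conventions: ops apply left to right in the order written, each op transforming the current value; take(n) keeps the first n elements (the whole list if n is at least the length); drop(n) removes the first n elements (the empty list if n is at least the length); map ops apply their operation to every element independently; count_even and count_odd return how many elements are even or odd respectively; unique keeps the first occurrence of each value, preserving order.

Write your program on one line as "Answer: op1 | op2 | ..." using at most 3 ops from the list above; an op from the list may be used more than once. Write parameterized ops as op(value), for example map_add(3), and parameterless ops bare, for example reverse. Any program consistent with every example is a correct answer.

unique | drop(4) | len

Check, running the answer program on each example:
  [40, -37, 21] -> [40, -37, 21] -> [] -> 0
  [49, -45, -9] -> [49, -45, -9] -> [] -> 0
  [24, -13, 4, 17, 29, 8, -39, -21] -> [24, -13, 4, 17, 29, 8, -39, -21] -> [29, 8, -39, -21] -> 4
  [-25, -48, 32, -31, -25, -29, 40, 27] -> [-25, -48, 32, -31, -29, 40, 27] -> [-29, 40, 27] -> 3
  [48, -31, 28, 38, -34, -22, 9, -26] -> [48, -31, 28, 38, -34, -22, 9, -26] -> [-34, -22, 9, -26] -> 4
  [35, 38, -32, -30] -> [35, 38, -32, -30] -> [] -> 0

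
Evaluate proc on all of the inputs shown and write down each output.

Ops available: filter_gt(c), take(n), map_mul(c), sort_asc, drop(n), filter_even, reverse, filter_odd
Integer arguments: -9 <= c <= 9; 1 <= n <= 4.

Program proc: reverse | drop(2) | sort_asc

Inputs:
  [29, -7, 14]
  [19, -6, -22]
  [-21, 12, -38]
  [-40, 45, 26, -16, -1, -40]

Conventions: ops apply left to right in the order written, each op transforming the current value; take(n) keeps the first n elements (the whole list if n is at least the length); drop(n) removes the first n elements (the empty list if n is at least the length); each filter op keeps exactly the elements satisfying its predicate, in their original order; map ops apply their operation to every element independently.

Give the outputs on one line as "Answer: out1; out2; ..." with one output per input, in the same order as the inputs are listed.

[29]; [19]; [-21]; [-40, -16, 26, 45]

Execution, op by op:
  [29, -7, 14] -> [14, -7, 29] -> [29] -> [29]
  [19, -6, -22] -> [-22, -6, 19] -> [19] -> [19]
  [-21, 12, -38] -> [-38, 12, -21] -> [-21] -> [-21]
  [-40, 45, 26, -16, -1, -40] -> [-40, -1, -16, 26, 45, -40] -> [-16, 26, 45, -40] -> [-40, -16, 26, 45]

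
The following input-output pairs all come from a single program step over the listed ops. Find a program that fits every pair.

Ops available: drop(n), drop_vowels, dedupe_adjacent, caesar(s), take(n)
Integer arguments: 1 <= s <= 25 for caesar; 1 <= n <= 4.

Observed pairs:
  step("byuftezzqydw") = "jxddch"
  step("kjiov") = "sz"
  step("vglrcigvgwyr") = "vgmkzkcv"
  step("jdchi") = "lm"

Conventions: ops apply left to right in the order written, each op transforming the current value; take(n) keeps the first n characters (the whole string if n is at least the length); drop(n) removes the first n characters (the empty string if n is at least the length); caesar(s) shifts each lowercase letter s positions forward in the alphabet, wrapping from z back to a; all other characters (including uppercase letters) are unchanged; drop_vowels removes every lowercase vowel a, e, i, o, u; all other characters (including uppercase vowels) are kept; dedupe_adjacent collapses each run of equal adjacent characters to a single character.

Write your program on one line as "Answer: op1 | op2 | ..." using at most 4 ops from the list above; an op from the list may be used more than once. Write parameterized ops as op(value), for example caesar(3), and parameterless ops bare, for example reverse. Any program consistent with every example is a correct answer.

drop(3) | caesar(24) | caesar(6) | drop_vowels

Check, running the answer program on each example:
  "byuftezzqydw" -> "ftezzqydw" -> "drcxxowbu" -> "jxidducha" -> "jxddch"
  "kjiov" -> "ov" -> "mt" -> "sz" -> "sz"
  "vglrcigvgwyr" -> "rcigvgwyr" -> "pageteuwp" -> "vgmkzkacv" -> "vgmkzkcv"
  "jdchi" -> "hi" -> "fg" -> "lm" -> "lm"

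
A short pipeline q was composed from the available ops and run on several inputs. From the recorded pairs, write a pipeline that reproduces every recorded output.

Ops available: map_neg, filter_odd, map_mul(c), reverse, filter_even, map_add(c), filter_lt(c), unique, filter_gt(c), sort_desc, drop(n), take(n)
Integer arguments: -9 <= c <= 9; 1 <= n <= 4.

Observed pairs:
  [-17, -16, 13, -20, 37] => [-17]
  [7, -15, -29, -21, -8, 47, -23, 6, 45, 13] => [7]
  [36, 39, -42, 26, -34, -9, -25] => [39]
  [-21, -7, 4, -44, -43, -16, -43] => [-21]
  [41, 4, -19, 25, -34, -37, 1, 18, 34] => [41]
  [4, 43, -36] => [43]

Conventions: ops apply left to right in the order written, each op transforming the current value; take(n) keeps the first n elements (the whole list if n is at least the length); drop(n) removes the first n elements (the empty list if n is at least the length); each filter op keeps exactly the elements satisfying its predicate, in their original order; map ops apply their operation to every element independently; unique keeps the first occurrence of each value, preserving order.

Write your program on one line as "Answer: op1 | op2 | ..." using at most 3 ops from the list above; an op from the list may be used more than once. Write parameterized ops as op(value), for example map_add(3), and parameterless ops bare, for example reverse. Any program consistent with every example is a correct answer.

filter_odd | take(1)

Check, running the answer program on each example:
  [-17, -16, 13, -20, 37] -> [-17, 13, 37] -> [-17]
  [7, -15, -29, -21, -8, 47, -23, 6, 45, 13] -> [7, -15, -29, -21, 47, -23, 45, 13] -> [7]
  [36, 39, -42, 26, -34, -9, -25] -> [39, -9, -25] -> [39]
  [-21, -7, 4, -44, -43, -16, -43] -> [-21, -7, -43, -43] -> [-21]
  [41, 4, -19, 25, -34, -37, 1, 18, 34] -> [41, -19, 25, -37, 1] -> [41]
  [4, 43, -36] -> [43] -> [43]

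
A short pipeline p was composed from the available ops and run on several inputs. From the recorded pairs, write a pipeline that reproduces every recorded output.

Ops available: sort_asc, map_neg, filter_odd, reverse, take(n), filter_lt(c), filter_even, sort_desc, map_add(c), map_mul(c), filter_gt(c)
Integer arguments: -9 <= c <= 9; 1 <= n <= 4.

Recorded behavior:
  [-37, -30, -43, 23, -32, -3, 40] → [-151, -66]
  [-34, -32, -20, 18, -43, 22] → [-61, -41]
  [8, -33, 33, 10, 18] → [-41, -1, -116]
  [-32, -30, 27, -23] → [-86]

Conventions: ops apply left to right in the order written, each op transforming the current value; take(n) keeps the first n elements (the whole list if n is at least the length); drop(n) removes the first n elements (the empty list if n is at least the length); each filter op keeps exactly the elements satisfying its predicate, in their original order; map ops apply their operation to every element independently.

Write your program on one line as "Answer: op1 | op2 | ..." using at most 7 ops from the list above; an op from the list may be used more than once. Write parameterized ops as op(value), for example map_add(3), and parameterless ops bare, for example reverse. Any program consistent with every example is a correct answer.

map_add(-8) | reverse | map_mul(-5) | filter_lt(-9) | map_add(4) | map_add(5)

Check, running the answer program on each example:
  [-37, -30, -43, 23, -32, -3, 40] -> [-45, -38, -51, 15, -40, -11, 32] -> [32, -11, -40, 15, -51, -38, -45] -> [-160, 55, 200, -75, 255, 190, 225] -> [-160, -75] -> [-156, -71] -> [-151, -66]
  [-34, -32, -20, 18, -43, 22] -> [-42, -40, -28, 10, -51, 14] -> [14, -51, 10, -28, -40, -42] -> [-70, 255, -50, 140, 200, 210] -> [-70, -50] -> [-66, -46] -> [-61, -41]
  [8, -33, 33, 10, 18] -> [0, -41, 25, 2, 10] -> [10, 2, 25, -41, 0] -> [-50, -10, -125, 205, 0] -> [-50, -10, -125] -> [-46, -6, -121] -> [-41, -1, -116]
  [-32, -30, 27, -23] -> [-40, -38, 19, -31] -> [-31, 19, -38, -40] -> [155, -95, 190, 200] -> [-95] -> [-91] -> [-86]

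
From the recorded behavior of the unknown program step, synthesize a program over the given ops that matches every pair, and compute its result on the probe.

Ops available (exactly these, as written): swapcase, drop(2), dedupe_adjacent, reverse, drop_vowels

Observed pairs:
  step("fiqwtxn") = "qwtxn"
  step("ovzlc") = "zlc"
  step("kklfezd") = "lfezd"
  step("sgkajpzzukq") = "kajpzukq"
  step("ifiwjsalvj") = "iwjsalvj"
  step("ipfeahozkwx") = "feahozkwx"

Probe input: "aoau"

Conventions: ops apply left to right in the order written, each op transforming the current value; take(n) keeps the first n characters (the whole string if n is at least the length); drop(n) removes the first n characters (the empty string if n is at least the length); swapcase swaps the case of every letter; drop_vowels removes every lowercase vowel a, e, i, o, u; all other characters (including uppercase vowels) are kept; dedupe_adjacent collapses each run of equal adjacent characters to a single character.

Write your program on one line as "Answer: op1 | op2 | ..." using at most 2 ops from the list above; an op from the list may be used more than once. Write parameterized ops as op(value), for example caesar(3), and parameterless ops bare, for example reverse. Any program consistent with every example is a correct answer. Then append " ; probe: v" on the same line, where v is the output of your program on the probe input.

drop(2) | dedupe_adjacent ; probe: "au"

Check, running the answer program on each example:
  "fiqwtxn" -> "qwtxn" -> "qwtxn"
  "ovzlc" -> "zlc" -> "zlc"
  "kklfezd" -> "lfezd" -> "lfezd"
  "sgkajpzzukq" -> "kajpzzukq" -> "kajpzukq"
  "ifiwjsalvj" -> "iwjsalvj" -> "iwjsalvj"
  "ipfeahozkwx" -> "feahozkwx" -> "feahozkwx"
  probe: "aoau" -> "au" -> "au"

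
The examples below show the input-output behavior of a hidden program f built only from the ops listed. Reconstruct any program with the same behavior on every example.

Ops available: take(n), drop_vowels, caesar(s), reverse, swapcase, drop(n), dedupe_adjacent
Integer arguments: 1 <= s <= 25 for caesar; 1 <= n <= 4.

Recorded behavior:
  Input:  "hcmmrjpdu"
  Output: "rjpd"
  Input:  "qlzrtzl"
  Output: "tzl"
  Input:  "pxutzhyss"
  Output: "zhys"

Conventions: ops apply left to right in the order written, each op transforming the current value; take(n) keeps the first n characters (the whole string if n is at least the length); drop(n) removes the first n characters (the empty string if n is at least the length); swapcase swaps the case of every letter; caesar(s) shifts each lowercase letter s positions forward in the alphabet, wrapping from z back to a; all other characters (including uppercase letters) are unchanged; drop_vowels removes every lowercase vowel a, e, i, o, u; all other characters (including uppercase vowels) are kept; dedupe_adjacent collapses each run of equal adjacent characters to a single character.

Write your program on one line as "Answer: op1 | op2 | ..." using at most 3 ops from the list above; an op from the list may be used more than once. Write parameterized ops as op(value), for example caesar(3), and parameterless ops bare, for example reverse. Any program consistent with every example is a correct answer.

drop(4) | take(4)

Check, running the answer program on each example:
  "hcmmrjpdu" -> "rjpdu" -> "rjpd"
  "qlzrtzl" -> "tzl" -> "tzl"
  "pxutzhyss" -> "zhyss" -> "zhys"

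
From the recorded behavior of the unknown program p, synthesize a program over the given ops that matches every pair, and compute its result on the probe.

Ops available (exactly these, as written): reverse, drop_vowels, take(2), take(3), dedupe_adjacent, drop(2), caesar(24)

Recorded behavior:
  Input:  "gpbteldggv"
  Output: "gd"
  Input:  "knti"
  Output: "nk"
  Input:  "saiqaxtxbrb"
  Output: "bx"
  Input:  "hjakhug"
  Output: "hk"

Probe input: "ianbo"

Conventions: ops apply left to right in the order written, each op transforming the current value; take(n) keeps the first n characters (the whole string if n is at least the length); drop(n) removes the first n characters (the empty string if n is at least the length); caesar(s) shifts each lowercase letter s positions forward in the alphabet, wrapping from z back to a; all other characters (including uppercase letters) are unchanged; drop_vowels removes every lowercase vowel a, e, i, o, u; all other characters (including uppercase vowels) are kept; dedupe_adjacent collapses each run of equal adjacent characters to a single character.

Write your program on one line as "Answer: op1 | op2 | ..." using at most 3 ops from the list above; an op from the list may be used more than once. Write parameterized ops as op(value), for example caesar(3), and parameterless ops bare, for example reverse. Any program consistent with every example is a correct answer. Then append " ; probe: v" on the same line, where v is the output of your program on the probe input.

reverse | drop(2) | take(2) ; probe: "na"

Check, running the answer program on each example:
  "gpbteldggv" -> "vggdletbpg" -> "gdletbpg" -> "gd"
  "knti" -> "itnk" -> "nk" -> "nk"
  "saiqaxtxbrb" -> "brbxtxaqias" -> "bxtxaqias" -> "bx"
  "hjakhug" -> "guhkajh" -> "hkajh" -> "hk"
  probe: "ianbo" -> "obnai" -> "nai" -> "na"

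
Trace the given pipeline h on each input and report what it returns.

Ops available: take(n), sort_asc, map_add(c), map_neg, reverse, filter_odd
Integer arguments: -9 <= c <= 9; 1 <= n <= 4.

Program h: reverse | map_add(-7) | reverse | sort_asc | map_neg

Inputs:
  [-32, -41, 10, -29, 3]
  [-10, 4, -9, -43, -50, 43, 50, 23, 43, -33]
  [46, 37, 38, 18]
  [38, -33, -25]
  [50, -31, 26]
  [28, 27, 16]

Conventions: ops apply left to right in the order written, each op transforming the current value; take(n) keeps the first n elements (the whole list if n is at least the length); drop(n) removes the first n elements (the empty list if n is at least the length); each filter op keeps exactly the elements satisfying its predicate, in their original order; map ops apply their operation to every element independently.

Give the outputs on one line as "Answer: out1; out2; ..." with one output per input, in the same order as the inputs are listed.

[48, 39, 36, 4, -3]; [57, 50, 40, 17, 16, 3, -16, -36, -36, -43]; [-11, -30, -31, -39]; [40, 32, -31]; [38, -19, -43]; [-9, -20, -21]

Execution, op by op:
  [-32, -41, 10, -29, 3] -> [3, -29, 10, -41, -32] -> [-4, -36, 3, -48, -39] -> [-39, -48, 3, -36, -4] -> [-48, -39, -36, -4, 3] -> [48, 39, 36, 4, -3]
  [-10, 4, -9, -43, -50, 43, 50, 23, 43, -33] -> [-33, 43, 23, 50, 43, -50, -43, -9, 4, -10] -> [-40, 36, 16, 43, 36, -57, -50, -16, -3, -17] -> [-17, -3, -16, -50, -57, 36, 43, 16, 36, -40] -> [-57, -50, -40, -17, -16, -3, 16, 36, 36, 43] -> [57, 50, 40, 17, 16, 3, -16, -36, -36, -43]
  [46, 37, 38, 18] -> [18, 38, 37, 46] -> [11, 31, 30, 39] -> [39, 30, 31, 11] -> [11, 30, 31, 39] -> [-11, -30, -31, -39]
  [38, -33, -25] -> [-25, -33, 38] -> [-32, -40, 31] -> [31, -40, -32] -> [-40, -32, 31] -> [40, 32, -31]
  [50, -31, 26] -> [26, -31, 50] -> [19, -38, 43] -> [43, -38, 19] -> [-38, 19, 43] -> [38, -19, -43]
  [28, 27, 16] -> [16, 27, 28] -> [9, 20, 21] -> [21, 20, 9] -> [9, 20, 21] -> [-9, -20, -21]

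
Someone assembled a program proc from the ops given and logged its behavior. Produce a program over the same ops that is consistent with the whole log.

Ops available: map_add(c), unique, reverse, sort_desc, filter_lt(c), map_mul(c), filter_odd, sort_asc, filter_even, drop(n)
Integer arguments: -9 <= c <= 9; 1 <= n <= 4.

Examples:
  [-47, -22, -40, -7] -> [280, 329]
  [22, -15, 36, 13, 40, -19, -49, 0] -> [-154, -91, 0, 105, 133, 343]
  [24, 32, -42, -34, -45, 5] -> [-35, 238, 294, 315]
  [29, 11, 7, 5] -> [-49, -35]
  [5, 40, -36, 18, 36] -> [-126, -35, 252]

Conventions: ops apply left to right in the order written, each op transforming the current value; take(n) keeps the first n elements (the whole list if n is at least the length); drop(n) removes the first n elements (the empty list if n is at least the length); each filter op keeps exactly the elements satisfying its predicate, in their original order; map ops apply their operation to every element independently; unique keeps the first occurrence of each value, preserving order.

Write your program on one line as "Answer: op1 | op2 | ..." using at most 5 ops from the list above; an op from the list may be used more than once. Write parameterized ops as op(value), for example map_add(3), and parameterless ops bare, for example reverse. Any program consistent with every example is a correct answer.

sort_desc | map_mul(-7) | drop(1) | drop(1)

Check, running the answer program on each example:
  [-47, -22, -40, -7] -> [-7, -22, -40, -47] -> [49, 154, 280, 329] -> [154, 280, 329] -> [280, 329]
  [22, -15, 36, 13, 40, -19, -49, 0] -> [40, 36, 22, 13, 0, -15, -19, -49] -> [-280, -252, -154, -91, 0, 105, 133, 343] -> [-252, -154, -91, 0, 105, 133, 343] -> [-154, -91, 0, 105, 133, 343]
  [24, 32, -42, -34, -45, 5] -> [32, 24, 5, -34, -42, -45] -> [-224, -168, -35, 238, 294, 315] -> [-168, -35, 238, 294, 315] -> [-35, 238, 294, 315]
  [29, 11, 7, 5] -> [29, 11, 7, 5] -> [-203, -77, -49, -35] -> [-77, -49, -35] -> [-49, -35]
  [5, 40, -36, 18, 36] -> [40, 36, 18, 5, -36] -> [-280, -252, -126, -35, 252] -> [-252, -126, -35, 252] -> [-126, -35, 252]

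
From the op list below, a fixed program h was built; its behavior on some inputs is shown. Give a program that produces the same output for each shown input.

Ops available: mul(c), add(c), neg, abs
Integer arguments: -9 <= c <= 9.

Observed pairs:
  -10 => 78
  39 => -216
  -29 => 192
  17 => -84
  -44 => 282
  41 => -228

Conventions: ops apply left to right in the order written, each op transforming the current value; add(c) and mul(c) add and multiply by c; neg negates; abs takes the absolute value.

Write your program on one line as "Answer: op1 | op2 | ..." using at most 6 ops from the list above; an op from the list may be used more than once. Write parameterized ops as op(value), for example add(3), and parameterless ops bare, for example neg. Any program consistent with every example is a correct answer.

add(-8) | neg | add(-2) | add(-3) | mul(6)

Check, running the answer program on each example:
  -10 -> -18 -> 18 -> 16 -> 13 -> 78
  39 -> 31 -> -31 -> -33 -> -36 -> -216
  -29 -> -37 -> 37 -> 35 -> 32 -> 192
  17 -> 9 -> -9 -> -11 -> -14 -> -84
  -44 -> -52 -> 52 -> 50 -> 47 -> 282
  41 -> 33 -> -33 -> -35 -> -38 -> -228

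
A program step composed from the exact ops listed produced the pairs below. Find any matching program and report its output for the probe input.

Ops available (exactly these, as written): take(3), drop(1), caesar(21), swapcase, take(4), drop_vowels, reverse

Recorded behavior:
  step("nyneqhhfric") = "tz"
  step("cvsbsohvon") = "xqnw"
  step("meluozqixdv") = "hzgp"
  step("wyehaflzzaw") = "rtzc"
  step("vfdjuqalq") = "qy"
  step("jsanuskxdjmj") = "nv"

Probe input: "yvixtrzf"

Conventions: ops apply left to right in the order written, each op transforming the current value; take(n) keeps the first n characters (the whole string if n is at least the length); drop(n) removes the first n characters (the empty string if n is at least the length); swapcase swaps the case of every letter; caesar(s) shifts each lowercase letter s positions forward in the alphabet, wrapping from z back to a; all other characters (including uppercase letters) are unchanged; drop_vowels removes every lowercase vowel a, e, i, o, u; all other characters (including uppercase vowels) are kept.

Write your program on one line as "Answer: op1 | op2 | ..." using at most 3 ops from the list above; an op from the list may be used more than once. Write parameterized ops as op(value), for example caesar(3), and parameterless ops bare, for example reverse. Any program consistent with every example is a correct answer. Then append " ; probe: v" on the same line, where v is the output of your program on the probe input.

caesar(21) | take(4) | drop_vowels ; probe: "tqds"

Check, running the answer program on each example:
  "nyneqhhfric" -> "itizlccamdx" -> "itiz" -> "tz"
  "cvsbsohvon" -> "xqnwnjcqji" -> "xqnw" -> "xqnw"
  "meluozqixdv" -> "hzgpjuldsyq" -> "hzgp" -> "hzgp"
  "wyehaflzzaw" -> "rtzcvaguuvr" -> "rtzc" -> "rtzc"
  "vfdjuqalq" -> "qayeplvgl" -> "qaye" -> "qy"
  "jsanuskxdjmj" -> "envipnfsyehe" -> "envi" -> "nv"
  probe: "yvixtrzf" -> "tqdsomua" -> "tqds" -> "tqds"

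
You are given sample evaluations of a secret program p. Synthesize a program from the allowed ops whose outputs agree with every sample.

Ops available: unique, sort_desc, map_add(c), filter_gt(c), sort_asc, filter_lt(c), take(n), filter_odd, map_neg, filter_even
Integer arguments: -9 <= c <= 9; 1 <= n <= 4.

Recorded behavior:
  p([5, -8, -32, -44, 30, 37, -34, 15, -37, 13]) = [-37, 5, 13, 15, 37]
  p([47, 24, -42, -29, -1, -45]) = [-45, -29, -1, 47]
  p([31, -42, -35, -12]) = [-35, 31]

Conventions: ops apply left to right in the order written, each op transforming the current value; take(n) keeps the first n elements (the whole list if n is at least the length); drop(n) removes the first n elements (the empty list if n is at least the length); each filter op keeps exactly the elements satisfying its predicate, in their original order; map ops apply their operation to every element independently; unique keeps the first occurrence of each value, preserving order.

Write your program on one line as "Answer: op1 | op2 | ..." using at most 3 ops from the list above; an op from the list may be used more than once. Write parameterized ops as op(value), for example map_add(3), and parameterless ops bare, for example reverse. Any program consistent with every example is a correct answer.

sort_asc | filter_odd

Check, running the answer program on each example:
  [5, -8, -32, -44, 30, 37, -34, 15, -37, 13] -> [-44, -37, -34, -32, -8, 5, 13, 15, 30, 37] -> [-37, 5, 13, 15, 37]
  [47, 24, -42, -29, -1, -45] -> [-45, -42, -29, -1, 24, 47] -> [-45, -29, -1, 47]
  [31, -42, -35, -12] -> [-42, -35, -12, 31] -> [-35, 31]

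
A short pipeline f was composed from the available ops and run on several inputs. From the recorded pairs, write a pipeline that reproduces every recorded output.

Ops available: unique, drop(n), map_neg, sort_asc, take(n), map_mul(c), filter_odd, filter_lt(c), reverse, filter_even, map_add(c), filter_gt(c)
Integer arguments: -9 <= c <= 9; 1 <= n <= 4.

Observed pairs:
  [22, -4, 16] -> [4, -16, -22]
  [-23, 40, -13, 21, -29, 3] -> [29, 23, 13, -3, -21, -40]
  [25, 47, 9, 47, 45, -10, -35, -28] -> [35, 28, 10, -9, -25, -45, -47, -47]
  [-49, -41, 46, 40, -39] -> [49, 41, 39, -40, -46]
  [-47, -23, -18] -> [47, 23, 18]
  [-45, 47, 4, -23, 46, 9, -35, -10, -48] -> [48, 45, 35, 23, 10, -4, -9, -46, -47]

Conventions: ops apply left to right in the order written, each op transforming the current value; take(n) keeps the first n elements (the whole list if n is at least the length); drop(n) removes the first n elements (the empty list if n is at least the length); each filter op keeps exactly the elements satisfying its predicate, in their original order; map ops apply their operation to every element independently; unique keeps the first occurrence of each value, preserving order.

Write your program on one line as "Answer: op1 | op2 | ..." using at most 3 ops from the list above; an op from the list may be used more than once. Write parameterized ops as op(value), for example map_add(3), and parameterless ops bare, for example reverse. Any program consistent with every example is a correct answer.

sort_asc | map_neg

Check, running the answer program on each example:
  [22, -4, 16] -> [-4, 16, 22] -> [4, -16, -22]
  [-23, 40, -13, 21, -29, 3] -> [-29, -23, -13, 3, 21, 40] -> [29, 23, 13, -3, -21, -40]
  [25, 47, 9, 47, 45, -10, -35, -28] -> [-35, -28, -10, 9, 25, 45, 47, 47] -> [35, 28, 10, -9, -25, -45, -47, -47]
  [-49, -41, 46, 40, -39] -> [-49, -41, -39, 40, 46] -> [49, 41, 39, -40, -46]
  [-47, -23, -18] -> [-47, -23, -18] -> [47, 23, 18]
  [-45, 47, 4, -23, 46, 9, -35, -10, -48] -> [-48, -45, -35, -23, -10, 4, 9, 46, 47] -> [48, 45, 35, 23, 10, -4, -9, -46, -47]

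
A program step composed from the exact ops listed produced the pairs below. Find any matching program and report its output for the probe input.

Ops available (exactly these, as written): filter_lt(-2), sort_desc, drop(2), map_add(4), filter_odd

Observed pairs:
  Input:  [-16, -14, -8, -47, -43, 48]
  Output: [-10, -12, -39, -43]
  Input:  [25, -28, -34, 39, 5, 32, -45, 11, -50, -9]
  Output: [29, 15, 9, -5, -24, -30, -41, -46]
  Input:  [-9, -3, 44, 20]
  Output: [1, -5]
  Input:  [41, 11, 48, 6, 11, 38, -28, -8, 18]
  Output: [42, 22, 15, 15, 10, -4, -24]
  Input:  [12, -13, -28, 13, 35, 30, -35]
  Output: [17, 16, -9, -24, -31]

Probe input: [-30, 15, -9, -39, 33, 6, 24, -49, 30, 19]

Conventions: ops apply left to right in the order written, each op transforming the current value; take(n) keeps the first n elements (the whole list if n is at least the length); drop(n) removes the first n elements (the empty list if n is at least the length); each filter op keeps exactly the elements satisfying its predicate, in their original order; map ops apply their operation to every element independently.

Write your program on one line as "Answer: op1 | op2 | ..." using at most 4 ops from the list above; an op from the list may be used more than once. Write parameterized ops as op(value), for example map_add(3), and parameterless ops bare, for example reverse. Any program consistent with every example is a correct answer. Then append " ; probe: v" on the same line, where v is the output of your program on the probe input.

map_add(4) | sort_desc | drop(2) ; probe: [28, 23, 19, 10, -5, -26, -35, -45]

Check, running the answer program on each example:
  [-16, -14, -8, -47, -43, 48] -> [-12, -10, -4, -43, -39, 52] -> [52, -4, -10, -12, -39, -43] -> [-10, -12, -39, -43]
  [25, -28, -34, 39, 5, 32, -45, 11, -50, -9] -> [29, -24, -30, 43, 9, 36, -41, 15, -46, -5] -> [43, 36, 29, 15, 9, -5, -24, -30, -41, -46] -> [29, 15, 9, -5, -24, -30, -41, -46]
  [-9, -3, 44, 20] -> [-5, 1, 48, 24] -> [48, 24, 1, -5] -> [1, -5]
  [41, 11, 48, 6, 11, 38, -28, -8, 18] -> [45, 15, 52, 10, 15, 42, -24, -4, 22] -> [52, 45, 42, 22, 15, 15, 10, -4, -24] -> [42, 22, 15, 15, 10, -4, -24]
  [12, -13, -28, 13, 35, 30, -35] -> [16, -9, -24, 17, 39, 34, -31] -> [39, 34, 17, 16, -9, -24, -31] -> [17, 16, -9, -24, -31]
  probe: [-30, 15, -9, -39, 33, 6, 24, -49, 30, 19] -> [-26, 19, -5, -35, 37, 10, 28, -45, 34, 23] -> [37, 34, 28, 23, 19, 10, -5, -26, -35, -45] -> [28, 23, 19, 10, -5, -26, -35, -45]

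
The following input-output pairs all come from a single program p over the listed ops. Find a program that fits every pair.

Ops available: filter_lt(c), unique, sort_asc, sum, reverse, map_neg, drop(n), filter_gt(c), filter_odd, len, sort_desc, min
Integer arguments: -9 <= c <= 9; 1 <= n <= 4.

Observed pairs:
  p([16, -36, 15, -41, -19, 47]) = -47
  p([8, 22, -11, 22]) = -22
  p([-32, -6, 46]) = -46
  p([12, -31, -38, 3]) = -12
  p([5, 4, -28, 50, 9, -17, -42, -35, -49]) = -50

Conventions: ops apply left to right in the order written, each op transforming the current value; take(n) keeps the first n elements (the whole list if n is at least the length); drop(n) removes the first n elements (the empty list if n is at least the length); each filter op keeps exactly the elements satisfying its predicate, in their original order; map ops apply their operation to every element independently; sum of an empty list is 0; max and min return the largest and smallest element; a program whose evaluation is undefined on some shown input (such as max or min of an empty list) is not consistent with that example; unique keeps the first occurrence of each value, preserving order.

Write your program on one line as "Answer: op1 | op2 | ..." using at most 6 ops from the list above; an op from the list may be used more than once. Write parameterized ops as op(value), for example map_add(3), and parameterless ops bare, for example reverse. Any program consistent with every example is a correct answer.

map_neg | unique | filter_lt(9) | reverse | sort_asc | min

Check, running the answer program on each example:
  [16, -36, 15, -41, -19, 47] -> [-16, 36, -15, 41, 19, -47] -> [-16, 36, -15, 41, 19, -47] -> [-16, -15, -47] -> [-47, -15, -16] -> [-47, -16, -15] -> -47
  [8, 22, -11, 22] -> [-8, -22, 11, -22] -> [-8, -22, 11] -> [-8, -22] -> [-22, -8] -> [-22, -8] -> -22
  [-32, -6, 46] -> [32, 6, -46] -> [32, 6, -46] -> [6, -46] -> [-46, 6] -> [-46, 6] -> -46
  [12, -31, -38, 3] -> [-12, 31, 38, -3] -> [-12, 31, 38, -3] -> [-12, -3] -> [-3, -12] -> [-12, -3] -> -12
  [5, 4, -28, 50, 9, -17, -42, -35, -49] -> [-5, -4, 28, -50, -9, 17, 42, 35, 49] -> [-5, -4, 28, -50, -9, 17, 42, 35, 49] -> [-5, -4, -50, -9] -> [-9, -50, -4, -5] -> [-50, -9, -5, -4] -> -50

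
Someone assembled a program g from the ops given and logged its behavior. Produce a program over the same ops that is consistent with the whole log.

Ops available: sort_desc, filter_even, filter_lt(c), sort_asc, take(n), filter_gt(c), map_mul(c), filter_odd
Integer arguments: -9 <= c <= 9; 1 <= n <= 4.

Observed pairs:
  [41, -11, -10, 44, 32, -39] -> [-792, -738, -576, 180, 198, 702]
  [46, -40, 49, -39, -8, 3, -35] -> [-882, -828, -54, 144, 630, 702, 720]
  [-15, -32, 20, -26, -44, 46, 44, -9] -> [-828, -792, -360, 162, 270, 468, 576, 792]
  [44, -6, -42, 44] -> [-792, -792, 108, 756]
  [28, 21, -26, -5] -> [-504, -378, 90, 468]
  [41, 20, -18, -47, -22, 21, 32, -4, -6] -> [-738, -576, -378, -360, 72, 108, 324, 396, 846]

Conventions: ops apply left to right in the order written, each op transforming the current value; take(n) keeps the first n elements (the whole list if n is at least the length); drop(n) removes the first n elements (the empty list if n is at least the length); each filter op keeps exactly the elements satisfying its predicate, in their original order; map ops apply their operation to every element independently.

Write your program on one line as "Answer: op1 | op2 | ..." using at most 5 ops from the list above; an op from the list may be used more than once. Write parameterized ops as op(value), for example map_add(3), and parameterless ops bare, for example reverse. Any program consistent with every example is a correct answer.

sort_asc | sort_desc | map_mul(-3) | map_mul(6)

Check, running the answer program on each example:
  [41, -11, -10, 44, 32, -39] -> [-39, -11, -10, 32, 41, 44] -> [44, 41, 32, -10, -11, -39] -> [-132, -123, -96, 30, 33, 117] -> [-792, -738, -576, 180, 198, 702]
  [46, -40, 49, -39, -8, 3, -35] -> [-40, -39, -35, -8, 3, 46, 49] -> [49, 46, 3, -8, -35, -39, -40] -> [-147, -138, -9, 24, 105, 117, 120] -> [-882, -828, -54, 144, 630, 702, 720]
  [-15, -32, 20, -26, -44, 46, 44, -9] -> [-44, -32, -26, -15, -9, 20, 44, 46] -> [46, 44, 20, -9, -15, -26, -32, -44] -> [-138, -132, -60, 27, 45, 78, 96, 132] -> [-828, -792, -360, 162, 270, 468, 576, 792]
  [44, -6, -42, 44] -> [-42, -6, 44, 44] -> [44, 44, -6, -42] -> [-132, -132, 18, 126] -> [-792, -792, 108, 756]
  [28, 21, -26, -5] -> [-26, -5, 21, 28] -> [28, 21, -5, -26] -> [-84, -63, 15, 78] -> [-504, -378, 90, 468]
  [41, 20, -18, -47, -22, 21, 32, -4, -6] -> [-47, -22, -18, -6, -4, 20, 21, 32, 41] -> [41, 32, 21, 20, -4, -6, -18, -22, -47] -> [-123, -96, -63, -60, 12, 18, 54, 66, 141] -> [-738, -576, -378, -360, 72, 108, 324, 396, 846]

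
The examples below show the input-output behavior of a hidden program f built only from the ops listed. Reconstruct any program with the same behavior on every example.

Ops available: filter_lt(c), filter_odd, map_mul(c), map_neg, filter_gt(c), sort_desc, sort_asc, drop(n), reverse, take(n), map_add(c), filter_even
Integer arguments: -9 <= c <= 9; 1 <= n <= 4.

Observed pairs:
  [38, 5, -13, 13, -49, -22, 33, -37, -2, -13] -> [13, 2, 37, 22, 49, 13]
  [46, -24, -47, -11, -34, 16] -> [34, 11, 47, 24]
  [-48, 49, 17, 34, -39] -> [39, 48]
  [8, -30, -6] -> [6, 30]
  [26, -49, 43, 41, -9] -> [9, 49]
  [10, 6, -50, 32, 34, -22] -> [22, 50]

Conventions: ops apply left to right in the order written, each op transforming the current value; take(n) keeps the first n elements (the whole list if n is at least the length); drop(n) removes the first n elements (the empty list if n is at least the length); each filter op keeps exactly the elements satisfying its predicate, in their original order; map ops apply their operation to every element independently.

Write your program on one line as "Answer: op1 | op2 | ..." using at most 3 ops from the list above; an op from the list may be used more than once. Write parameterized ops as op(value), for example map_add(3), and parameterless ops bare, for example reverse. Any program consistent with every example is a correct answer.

reverse | filter_lt(-1) | map_neg

Check, running the answer program on each example:
  [38, 5, -13, 13, -49, -22, 33, -37, -2, -13] -> [-13, -2, -37, 33, -22, -49, 13, -13, 5, 38] -> [-13, -2, -37, -22, -49, -13] -> [13, 2, 37, 22, 49, 13]
  [46, -24, -47, -11, -34, 16] -> [16, -34, -11, -47, -24, 46] -> [-34, -11, -47, -24] -> [34, 11, 47, 24]
  [-48, 49, 17, 34, -39] -> [-39, 34, 17, 49, -48] -> [-39, -48] -> [39, 48]
  [8, -30, -6] -> [-6, -30, 8] -> [-6, -30] -> [6, 30]
  [26, -49, 43, 41, -9] -> [-9, 41, 43, -49, 26] -> [-9, -49] -> [9, 49]
  [10, 6, -50, 32, 34, -22] -> [-22, 34, 32, -50, 6, 10] -> [-22, -50] -> [22, 50]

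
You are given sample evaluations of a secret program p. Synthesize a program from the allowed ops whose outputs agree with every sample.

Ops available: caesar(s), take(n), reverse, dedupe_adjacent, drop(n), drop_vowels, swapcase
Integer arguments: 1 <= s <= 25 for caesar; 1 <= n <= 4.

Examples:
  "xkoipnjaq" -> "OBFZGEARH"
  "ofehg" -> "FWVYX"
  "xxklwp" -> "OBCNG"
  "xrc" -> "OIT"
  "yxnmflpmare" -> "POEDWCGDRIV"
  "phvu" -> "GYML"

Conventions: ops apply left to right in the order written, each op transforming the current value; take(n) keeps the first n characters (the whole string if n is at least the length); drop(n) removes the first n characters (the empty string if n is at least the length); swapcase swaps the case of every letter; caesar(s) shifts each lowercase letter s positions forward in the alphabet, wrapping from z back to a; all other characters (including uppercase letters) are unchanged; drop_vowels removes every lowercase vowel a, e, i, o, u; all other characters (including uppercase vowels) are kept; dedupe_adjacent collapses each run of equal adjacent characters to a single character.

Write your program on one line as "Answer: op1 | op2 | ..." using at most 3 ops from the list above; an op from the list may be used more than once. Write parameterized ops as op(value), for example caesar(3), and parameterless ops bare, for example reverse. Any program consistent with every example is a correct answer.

caesar(17) | dedupe_adjacent | swapcase

Check, running the answer program on each example:
  "xkoipnjaq" -> "obfzgearh" -> "obfzgearh" -> "OBFZGEARH"
  "ofehg" -> "fwvyx" -> "fwvyx" -> "FWVYX"
  "xxklwp" -> "oobcng" -> "obcng" -> "OBCNG"
  "xrc" -> "oit" -> "oit" -> "OIT"
  "yxnmflpmare" -> "poedwcgdriv" -> "poedwcgdriv" -> "POEDWCGDRIV"
  "phvu" -> "gyml" -> "gyml" -> "GYML"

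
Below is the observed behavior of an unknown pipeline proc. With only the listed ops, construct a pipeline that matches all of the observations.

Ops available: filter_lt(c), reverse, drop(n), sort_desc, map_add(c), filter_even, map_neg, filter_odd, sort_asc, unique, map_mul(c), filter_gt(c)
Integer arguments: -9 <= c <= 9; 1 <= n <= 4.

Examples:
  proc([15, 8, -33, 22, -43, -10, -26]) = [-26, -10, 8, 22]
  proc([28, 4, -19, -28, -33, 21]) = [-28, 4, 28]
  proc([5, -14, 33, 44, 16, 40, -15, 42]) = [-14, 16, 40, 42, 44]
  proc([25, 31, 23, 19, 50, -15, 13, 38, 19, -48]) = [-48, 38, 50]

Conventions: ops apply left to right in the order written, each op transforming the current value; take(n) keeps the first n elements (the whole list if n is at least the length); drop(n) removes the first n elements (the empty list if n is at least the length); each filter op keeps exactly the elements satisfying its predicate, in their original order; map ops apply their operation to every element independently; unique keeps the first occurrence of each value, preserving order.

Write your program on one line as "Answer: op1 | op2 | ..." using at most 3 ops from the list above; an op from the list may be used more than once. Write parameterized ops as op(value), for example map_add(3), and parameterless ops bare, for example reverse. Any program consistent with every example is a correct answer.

sort_desc | filter_even | sort_asc

Check, running the answer program on each example:
  [15, 8, -33, 22, -43, -10, -26] -> [22, 15, 8, -10, -26, -33, -43] -> [22, 8, -10, -26] -> [-26, -10, 8, 22]
  [28, 4, -19, -28, -33, 21] -> [28, 21, 4, -19, -28, -33] -> [28, 4, -28] -> [-28, 4, 28]
  [5, -14, 33, 44, 16, 40, -15, 42] -> [44, 42, 40, 33, 16, 5, -14, -15] -> [44, 42, 40, 16, -14] -> [-14, 16, 40, 42, 44]
  [25, 31, 23, 19, 50, -15, 13, 38, 19, -48] -> [50, 38, 31, 25, 23, 19, 19, 13, -15, -48] -> [50, 38, -48] -> [-48, 38, 50]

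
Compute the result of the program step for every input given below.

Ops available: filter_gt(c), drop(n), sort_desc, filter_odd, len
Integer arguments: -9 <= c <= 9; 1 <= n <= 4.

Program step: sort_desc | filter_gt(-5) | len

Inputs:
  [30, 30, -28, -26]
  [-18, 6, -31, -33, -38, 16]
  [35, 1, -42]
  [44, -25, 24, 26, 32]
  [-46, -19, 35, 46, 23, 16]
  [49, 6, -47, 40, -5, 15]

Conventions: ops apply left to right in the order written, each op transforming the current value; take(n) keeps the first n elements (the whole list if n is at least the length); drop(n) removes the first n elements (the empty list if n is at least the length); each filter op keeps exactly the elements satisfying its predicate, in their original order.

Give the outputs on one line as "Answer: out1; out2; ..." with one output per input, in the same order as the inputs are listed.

2; 2; 2; 4; 4; 4

Execution, op by op:
  [30, 30, -28, -26] -> [30, 30, -26, -28] -> [30, 30] -> 2
  [-18, 6, -31, -33, -38, 16] -> [16, 6, -18, -31, -33, -38] -> [16, 6] -> 2
  [35, 1, -42] -> [35, 1, -42] -> [35, 1] -> 2
  [44, -25, 24, 26, 32] -> [44, 32, 26, 24, -25] -> [44, 32, 26, 24] -> 4
  [-46, -19, 35, 46, 23, 16] -> [46, 35, 23, 16, -19, -46] -> [46, 35, 23, 16] -> 4
  [49, 6, -47, 40, -5, 15] -> [49, 40, 15, 6, -5, -47] -> [49, 40, 15, 6] -> 4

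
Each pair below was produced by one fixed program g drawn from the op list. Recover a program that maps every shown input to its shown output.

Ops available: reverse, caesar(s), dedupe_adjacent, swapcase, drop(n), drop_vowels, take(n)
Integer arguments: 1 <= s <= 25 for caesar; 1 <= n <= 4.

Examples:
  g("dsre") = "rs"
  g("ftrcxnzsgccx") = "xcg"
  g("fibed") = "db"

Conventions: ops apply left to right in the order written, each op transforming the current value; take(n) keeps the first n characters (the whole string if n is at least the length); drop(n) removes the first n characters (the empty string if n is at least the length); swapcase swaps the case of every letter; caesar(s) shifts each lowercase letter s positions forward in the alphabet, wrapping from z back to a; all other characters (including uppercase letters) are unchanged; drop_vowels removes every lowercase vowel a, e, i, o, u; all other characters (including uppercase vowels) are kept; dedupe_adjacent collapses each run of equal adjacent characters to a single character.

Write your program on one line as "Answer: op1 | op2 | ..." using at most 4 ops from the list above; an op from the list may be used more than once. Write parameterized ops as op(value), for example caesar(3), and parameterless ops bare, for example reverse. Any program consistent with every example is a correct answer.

dedupe_adjacent | reverse | take(3) | drop_vowels

Check, running the answer program on each example:
  "dsre" -> "dsre" -> "ersd" -> "ers" -> "rs"
  "ftrcxnzsgccx" -> "ftrcxnzsgcx" -> "xcgsznxcrtf" -> "xcg" -> "xcg"
  "fibed" -> "fibed" -> "debif" -> "deb" -> "db"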